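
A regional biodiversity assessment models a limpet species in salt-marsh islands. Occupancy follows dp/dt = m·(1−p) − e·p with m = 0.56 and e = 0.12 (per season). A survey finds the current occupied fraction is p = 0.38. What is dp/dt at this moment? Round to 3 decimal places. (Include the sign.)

0.302

Colonization term: m·(1−p) = 0.56×0.6200 = 0.34720.
Extinction term: e·p = 0.04560.
dp/dt = 0.34720 − 0.04560 = 0.30160.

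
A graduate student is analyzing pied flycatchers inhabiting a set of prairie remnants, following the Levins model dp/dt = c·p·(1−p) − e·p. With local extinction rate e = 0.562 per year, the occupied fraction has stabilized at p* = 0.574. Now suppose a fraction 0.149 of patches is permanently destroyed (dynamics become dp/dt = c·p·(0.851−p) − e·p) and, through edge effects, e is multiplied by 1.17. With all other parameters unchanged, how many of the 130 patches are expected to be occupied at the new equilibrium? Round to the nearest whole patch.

46

Balance c(1−p*) = e gives c = e/(1 − 0.57400) = 0.562/0.42600 = 1.31925.
New p* = 0.851 − e/c = 0.851 − 0.65754/1.31925 = 0.35258.
Expected occupied = 130 × 0.35258 = 45.84 ≈ 46.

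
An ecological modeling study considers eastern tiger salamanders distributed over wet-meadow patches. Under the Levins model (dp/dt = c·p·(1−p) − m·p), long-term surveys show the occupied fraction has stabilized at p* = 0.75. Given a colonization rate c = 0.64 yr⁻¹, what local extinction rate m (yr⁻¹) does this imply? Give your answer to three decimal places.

At equilibrium c(1−p*) = m.
m = 0.64 × (1 − 0.75) = 0.64 × 0.2500 = 0.1600.

0.160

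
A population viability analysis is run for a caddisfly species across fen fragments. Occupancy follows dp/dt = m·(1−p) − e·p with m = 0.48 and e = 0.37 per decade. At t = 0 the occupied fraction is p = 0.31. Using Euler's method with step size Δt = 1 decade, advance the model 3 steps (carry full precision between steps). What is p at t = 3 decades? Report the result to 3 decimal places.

Update rule: p ← p + [m·(1−p) − e·p]·Δt with Δt = 1.
p: 0.31000 → 0.52650  (Δp = +0.21650)
p: 0.52650 → 0.55897  (Δp = +0.03248)
p: 0.55897 → 0.56385  (Δp = +0.00487)

0.564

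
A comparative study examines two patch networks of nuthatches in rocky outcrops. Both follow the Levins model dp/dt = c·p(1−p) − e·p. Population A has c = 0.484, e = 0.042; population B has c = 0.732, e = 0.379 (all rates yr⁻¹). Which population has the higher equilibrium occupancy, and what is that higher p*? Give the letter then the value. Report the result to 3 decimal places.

A: p*_A = 1 − 0.042/0.484 = 0.9132.
B: p*_B = 1 − 0.379/0.732 = 0.4822.
A is higher at 0.9132.

A, 0.913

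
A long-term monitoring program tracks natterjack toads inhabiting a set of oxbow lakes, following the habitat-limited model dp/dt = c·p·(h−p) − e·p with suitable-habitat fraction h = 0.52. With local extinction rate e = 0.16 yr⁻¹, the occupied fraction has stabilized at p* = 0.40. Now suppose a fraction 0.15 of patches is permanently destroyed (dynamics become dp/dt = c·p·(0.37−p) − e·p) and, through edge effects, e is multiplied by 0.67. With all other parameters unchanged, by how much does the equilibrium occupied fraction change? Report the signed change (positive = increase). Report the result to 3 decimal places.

-0.110

Balance c(h−p*) = e gives c = e/(0.52 − 0.40000) = 0.16/0.12000 = 1.33333.
New p* = 0.37 − e/c = 0.37 − 0.10720/1.33333 = 0.28960.
Δp* = 0.28960 − 0.40000 = -0.11040.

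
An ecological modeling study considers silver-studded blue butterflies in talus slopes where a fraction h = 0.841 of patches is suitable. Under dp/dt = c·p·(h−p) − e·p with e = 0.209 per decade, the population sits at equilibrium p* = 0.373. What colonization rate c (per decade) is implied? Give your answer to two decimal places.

At equilibrium c(h−p*) = e, so c = e/(h−p*).
c = 0.209/(0.841 − 0.373) = 0.209/0.4680 = 0.4466.

0.45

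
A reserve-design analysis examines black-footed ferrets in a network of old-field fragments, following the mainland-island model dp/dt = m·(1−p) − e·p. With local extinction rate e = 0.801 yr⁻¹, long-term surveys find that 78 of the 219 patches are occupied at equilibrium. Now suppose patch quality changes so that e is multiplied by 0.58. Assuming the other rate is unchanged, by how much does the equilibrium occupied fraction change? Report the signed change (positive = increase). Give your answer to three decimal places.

Observed p* = 78/219 = 0.35616.
Balance m(1−p*) = e·p* gives m = e·p*/(1−p*) = 0.801×0.35616/0.64384 = 0.44310.
New p* = m/(m+e) = 0.44310/(0.44310+0.46458) = 0.48817.
Δp* = 0.48817 − 0.35616 = +0.13201.

0.132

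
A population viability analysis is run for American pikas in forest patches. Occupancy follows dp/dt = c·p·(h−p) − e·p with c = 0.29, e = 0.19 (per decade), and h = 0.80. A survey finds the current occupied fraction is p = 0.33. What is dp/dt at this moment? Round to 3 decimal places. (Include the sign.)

-0.018

Colonization term: c·p·(h−p) = 0.29×0.33×0.4700 = 0.04498.
Extinction term: e·p = 0.06270.
dp/dt = 0.04498 − 0.06270 = -0.01772.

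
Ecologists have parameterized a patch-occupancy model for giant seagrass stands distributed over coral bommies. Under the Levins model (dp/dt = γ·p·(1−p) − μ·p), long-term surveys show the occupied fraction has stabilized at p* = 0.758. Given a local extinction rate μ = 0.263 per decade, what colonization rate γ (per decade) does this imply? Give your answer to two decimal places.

At equilibrium γ(1−p*) = μ, so γ = μ/(1−p*).
γ = 0.263/(1 − 0.758) = 0.263/0.2420 = 1.0868.

1.09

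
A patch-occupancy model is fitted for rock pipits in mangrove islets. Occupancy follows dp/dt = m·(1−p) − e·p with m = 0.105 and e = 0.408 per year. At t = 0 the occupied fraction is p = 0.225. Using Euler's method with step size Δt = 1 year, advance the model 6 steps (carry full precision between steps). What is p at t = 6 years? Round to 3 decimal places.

Update rule: p ← p + [m·(1−p) − e·p]·Δt with Δt = 1.
t = 1: p = 0.22500 + (-0.01042) = 0.21458
t = 2: p = 0.21458 + (-0.00508) = 0.20950
t = 3: p = 0.20950 + (-0.00247) = 0.20703
t = 4: p = 0.20703 + (-0.00120) = 0.20582
t = 5: p = 0.20582 + (-0.00059) = 0.20524
t = 6: p = 0.20524 + (-0.00029) = 0.20495

0.205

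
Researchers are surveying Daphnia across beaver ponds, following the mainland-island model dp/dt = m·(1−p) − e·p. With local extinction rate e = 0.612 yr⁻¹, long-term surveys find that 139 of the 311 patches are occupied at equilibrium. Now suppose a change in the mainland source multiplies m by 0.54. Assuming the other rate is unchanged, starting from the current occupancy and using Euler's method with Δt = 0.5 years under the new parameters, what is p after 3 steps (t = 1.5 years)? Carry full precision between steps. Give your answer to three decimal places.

0.329

Observed p* = 139/311 = 0.44695.
Balance m(1−p*) = e·p* gives m = e·p*/(1−p*) = 0.612×0.44695/0.55305 = 0.49458.
Starting from p₀ = 0.44695; update p ← p + (dp/dt)·Δt with the new parameters.
t = 0.5: p = 0.44695 + (-0.06291) = 0.38403
t = 1: p = 0.38403 + (-0.03526) = 0.34877
t = 1.5: p = 0.34877 + (-0.01976) = 0.32901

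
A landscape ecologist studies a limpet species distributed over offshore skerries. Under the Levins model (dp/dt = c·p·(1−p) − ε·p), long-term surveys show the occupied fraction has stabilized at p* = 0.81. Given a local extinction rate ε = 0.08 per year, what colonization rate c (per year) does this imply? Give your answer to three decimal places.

At equilibrium c(1−p*) = ε, so c = ε/(1−p*).
c = 0.08/(1 − 0.81) = 0.08/0.1900 = 0.4211.

0.421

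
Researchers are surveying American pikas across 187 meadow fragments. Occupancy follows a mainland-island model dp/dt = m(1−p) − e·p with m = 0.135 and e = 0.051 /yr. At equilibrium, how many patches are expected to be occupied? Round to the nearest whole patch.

p* = m/(m+e) = 0.135/0.1860 = 0.7258.
Expected occupied patches = N × p* = 187 × 0.7258 = 135.73 ≈ 136.

136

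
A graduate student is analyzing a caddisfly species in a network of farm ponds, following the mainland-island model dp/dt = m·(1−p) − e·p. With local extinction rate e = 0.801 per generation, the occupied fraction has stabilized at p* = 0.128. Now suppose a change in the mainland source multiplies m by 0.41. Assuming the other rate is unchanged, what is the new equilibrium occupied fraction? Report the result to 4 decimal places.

Balance m(1−p*) = e·p* gives m = e·p*/(1−p*) = 0.801×0.12800/0.87200 = 0.11758.
New p* = m/(m+e) = 0.04821/(0.04821+0.80100) = 0.05677.

0.0568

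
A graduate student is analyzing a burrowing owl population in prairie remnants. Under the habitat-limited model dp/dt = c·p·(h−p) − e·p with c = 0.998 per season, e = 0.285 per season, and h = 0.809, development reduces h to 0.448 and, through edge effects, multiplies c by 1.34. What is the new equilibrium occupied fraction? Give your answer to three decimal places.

0.235

Before: p* = h − e/c = 0.809 − 0.285/0.998 = 0.809 − 0.2856 = 0.5234.
After: c = 1.33732, e = 0.285, h = 0.448; p* = 0.448 − 0.285/1.33732 = 0.2349.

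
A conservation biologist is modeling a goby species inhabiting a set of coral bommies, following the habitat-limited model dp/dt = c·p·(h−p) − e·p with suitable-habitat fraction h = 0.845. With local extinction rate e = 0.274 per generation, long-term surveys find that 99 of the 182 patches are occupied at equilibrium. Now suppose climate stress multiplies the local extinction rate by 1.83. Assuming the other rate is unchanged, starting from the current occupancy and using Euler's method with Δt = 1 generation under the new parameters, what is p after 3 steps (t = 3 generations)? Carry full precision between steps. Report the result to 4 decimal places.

Observed p* = 99/182 = 0.54396.
Balance c(h−p*) = e gives c = e/(0.845 − 0.54396) = 0.274/0.30104 = 0.91017.
Starting from p₀ = 0.54396; update p ← p + (dp/dt)·Δt with the new parameters.
step 1: Δp = -0.12371, p = 0.42025
step 2: Δp = -0.04826, p = 0.37199
step 3: Δp = -0.02638, p = 0.34562

0.3456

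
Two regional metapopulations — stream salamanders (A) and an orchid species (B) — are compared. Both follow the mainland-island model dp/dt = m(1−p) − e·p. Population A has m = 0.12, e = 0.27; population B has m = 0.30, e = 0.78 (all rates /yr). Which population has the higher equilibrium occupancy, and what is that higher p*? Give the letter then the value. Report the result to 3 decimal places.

A: p*_A = m/(m+e) = 0.12/0.3900 = 0.3077.
B: p*_B = 0.30/1.0800 = 0.2778.
A is higher at 0.3077.

A, 0.308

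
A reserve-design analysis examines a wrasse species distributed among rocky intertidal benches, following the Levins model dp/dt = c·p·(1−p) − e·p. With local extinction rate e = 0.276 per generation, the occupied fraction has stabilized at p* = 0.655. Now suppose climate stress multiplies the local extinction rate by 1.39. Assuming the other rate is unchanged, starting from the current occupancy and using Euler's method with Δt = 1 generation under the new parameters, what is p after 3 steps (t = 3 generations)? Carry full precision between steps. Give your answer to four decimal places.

Balance c(1−p*) = e gives c = e/(1 − 0.65500) = 0.276/0.34500 = 0.80000.
Starting from p₀ = 0.65500; update p ← p + (dp/dt)·Δt with the new parameters.
step 1: Δp = -0.07050, p = 0.58450
step 2: Δp = -0.02995, p = 0.55455
step 3: Δp = -0.01513, p = 0.53942

0.5394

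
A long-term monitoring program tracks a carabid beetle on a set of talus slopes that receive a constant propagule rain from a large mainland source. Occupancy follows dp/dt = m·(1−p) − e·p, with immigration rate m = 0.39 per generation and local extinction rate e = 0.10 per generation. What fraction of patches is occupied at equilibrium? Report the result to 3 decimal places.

0.796

Setting dp/dt = 0: m − m·p* = e·p*, so m = (m+e)·p*.
p* = m/(m+e) = 0.39/(0.39+0.10) = 0.39/0.4900 = 0.7959.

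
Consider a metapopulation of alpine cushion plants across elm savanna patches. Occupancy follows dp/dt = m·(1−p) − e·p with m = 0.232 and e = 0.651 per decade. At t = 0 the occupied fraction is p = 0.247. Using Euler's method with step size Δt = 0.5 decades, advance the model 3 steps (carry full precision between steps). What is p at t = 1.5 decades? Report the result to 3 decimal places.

0.260

Update rule: p ← p + [m·(1−p) − e·p]·Δt with Δt = 0.5.
p: 0.24700 → 0.25395  (Δp = +0.00695)
p: 0.25395 → 0.25783  (Δp = +0.00388)
p: 0.25783 → 0.26000  (Δp = +0.00217)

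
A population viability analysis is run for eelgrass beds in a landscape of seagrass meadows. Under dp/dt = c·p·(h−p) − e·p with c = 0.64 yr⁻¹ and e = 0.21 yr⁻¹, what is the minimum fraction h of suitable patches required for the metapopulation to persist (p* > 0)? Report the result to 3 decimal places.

p* = h − e/c is positive only when h > e/c.
h_min = e/c = 0.21/0.64 = 0.3281.

0.328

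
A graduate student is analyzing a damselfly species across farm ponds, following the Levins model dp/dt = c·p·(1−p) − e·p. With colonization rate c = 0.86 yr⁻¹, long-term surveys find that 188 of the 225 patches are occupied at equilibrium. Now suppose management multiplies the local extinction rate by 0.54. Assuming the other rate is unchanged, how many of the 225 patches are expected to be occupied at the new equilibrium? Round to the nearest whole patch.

205

Observed p* = 188/225 = 0.83556.
Balance c(1−p*) = e gives e = 0.86×(1 − 0.83556) = 0.14142.
New p* = 1 − e/c = 1 − 0.07637/0.86000 = 0.91120.
Expected occupied = 225 × 0.91120 = 205.02 ≈ 205.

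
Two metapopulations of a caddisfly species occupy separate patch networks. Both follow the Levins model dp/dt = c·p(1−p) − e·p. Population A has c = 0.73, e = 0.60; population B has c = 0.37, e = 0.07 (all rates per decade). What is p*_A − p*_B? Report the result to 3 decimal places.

A: p*_A = 1 − 0.60/0.73 = 0.1781.
B: p*_B = 1 − 0.07/0.37 = 0.8108.
p*_A − p*_B = 0.1781 − 0.8108 = -0.6327.

-0.633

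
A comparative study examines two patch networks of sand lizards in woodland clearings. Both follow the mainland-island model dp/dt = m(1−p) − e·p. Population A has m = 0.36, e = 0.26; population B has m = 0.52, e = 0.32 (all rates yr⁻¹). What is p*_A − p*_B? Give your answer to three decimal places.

A: p*_A = m/(m+e) = 0.36/0.6200 = 0.5806.
B: p*_B = 0.52/0.8400 = 0.6190.
p*_A − p*_B = 0.5806 − 0.6190 = -0.0384.

-0.038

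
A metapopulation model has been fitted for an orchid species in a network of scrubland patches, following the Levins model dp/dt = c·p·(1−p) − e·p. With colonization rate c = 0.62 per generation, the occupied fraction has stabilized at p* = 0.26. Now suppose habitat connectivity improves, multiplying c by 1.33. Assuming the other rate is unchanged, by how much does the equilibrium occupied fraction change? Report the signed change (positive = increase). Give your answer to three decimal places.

Balance c(1−p*) = e gives e = 0.62×(1 − 0.26000) = 0.45880.
New p* = 1 − e/c = 1 − 0.45880/0.82460 = 0.44361.
Δp* = 0.44361 − 0.26000 = +0.18361.

0.184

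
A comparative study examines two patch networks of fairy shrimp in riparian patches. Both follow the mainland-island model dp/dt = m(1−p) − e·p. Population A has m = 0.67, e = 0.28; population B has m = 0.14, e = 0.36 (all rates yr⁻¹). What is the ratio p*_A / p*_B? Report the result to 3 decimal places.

A: p*_A = m/(m+e) = 0.67/0.9500 = 0.7053.
B: p*_B = 0.14/0.5000 = 0.2800.
p*_A / p*_B = 0.7053/0.2800 = 2.5188.

2.519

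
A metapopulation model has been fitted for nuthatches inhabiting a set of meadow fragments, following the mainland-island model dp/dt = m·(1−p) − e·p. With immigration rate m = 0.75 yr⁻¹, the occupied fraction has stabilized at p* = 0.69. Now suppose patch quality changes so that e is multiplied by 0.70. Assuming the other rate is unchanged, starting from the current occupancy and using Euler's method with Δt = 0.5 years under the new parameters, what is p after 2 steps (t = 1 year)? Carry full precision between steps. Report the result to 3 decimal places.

Balance m(1−p*) = e·p* gives e = m(1−p*)/p* = 0.75×0.31000/0.69000 = 0.33696.
Starting from p₀ = 0.69000; update p ← p + (dp/dt)·Δt with the new parameters.
  1  |  dp/dt·Δt = +0.034875  |  p_1 = 0.724875
  2  |  dp/dt·Δt = +0.017684  |  p_2 = 0.742559

0.743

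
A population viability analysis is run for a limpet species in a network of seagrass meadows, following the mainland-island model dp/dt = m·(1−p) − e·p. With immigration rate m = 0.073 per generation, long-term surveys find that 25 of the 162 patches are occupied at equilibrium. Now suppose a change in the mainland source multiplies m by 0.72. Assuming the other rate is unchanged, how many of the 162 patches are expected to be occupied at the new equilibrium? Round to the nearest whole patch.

19

Observed p* = 25/162 = 0.15432.
Balance m(1−p*) = e·p* gives e = m(1−p*)/p* = 0.073×0.84568/0.15432 = 0.40004.
New p* = m/(m+e) = 0.05256/(0.05256+0.40004) = 0.11613.
Expected occupied = 162 × 0.11613 = 18.81 ≈ 19.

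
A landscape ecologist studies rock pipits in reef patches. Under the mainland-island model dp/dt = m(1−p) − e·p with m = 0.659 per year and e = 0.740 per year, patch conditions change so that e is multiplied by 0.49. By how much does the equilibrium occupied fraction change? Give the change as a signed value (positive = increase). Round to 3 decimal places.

0.174

Before: p* = 0.659/(0.659+0.740) = 0.4711.
After: m = 0.659, e = 0.3626; p* = 0.659/1.0216 = 0.6451.
Δp* = 0.6451 − 0.4711 = +0.1740.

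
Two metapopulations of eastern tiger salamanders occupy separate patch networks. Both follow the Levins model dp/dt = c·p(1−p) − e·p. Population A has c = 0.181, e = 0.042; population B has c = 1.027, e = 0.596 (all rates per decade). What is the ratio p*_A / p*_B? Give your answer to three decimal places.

A: p*_A = 1 − 0.042/0.181 = 0.7680.
B: p*_B = 1 − 0.596/1.027 = 0.4197.
p*_A / p*_B = 0.7680/0.4197 = 1.8299.

1.830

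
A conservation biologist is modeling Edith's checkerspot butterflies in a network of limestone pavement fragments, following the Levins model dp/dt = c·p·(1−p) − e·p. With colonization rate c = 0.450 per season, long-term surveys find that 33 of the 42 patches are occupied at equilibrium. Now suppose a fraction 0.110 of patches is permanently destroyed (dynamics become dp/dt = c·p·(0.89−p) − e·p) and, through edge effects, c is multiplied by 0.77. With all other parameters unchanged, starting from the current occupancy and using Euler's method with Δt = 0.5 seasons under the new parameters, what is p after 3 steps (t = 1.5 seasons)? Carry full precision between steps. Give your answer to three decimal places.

0.725

Observed p* = 33/42 = 0.78571.
Balance c(1−p*) = e gives e = 0.450×(1 − 0.78571) = 0.09643.
Starting from p₀ = 0.78571; update p ← p + (dp/dt)·Δt with the new parameters.
p: 0.78571 → 0.76203  (Δp = -0.02369)
p: 0.76203 → 0.74218  (Δp = -0.01985)
p: 0.74218 → 0.72541  (Δp = -0.01678)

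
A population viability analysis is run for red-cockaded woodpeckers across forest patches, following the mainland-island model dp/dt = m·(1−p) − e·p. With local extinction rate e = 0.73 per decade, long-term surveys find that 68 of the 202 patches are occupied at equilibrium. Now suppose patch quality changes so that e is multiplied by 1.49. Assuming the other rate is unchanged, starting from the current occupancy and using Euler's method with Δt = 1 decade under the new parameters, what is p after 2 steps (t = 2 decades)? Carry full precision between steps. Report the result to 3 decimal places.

Observed p* = 68/202 = 0.33663.
Balance m(1−p*) = e·p* gives m = e·p*/(1−p*) = 0.73×0.33663/0.66337 = 0.37045.
Starting from p₀ = 0.33663; update p ← p + (dp/dt)·Δt with the new parameters.
  1  |  dp/dt·Δt = -0.120414  |  p_1 = 0.216220
  2  |  dp/dt·Δt = +0.055167  |  p_2 = 0.271387

0.271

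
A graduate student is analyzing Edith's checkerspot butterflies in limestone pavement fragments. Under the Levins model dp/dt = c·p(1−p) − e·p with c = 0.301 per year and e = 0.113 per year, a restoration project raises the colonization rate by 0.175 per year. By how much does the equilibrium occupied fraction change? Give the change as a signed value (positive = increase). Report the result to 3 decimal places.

0.138

Before: p* = 1 − 0.113/0.301 = 0.6246.
After the change, c = 0.476, e = 0.113, so p* = 1 − 0.113/0.476 = 0.7626.
Δp* = 0.7626 − 0.6246 = +0.1380.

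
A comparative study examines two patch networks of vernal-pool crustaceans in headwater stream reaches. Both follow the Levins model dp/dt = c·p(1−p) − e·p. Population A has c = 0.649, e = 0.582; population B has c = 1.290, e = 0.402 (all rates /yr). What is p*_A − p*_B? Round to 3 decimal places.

-0.585

A: p*_A = 1 − 0.582/0.649 = 0.1032.
B: p*_B = 1 − 0.402/1.290 = 0.6884.
p*_A − p*_B = 0.1032 − 0.6884 = -0.5851.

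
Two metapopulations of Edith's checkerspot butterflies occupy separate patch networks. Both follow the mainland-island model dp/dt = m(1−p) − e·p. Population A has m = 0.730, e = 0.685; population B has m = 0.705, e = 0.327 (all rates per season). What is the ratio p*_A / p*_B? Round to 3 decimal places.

A: p*_A = m/(m+e) = 0.730/1.4150 = 0.5159.
B: p*_B = 0.705/1.0320 = 0.6831.
p*_A / p*_B = 0.5159/0.6831 = 0.7552.

0.755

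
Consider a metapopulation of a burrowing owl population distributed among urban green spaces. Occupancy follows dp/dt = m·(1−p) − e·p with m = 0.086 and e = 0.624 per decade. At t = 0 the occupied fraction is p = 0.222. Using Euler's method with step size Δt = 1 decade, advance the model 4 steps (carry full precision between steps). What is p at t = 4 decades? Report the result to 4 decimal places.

Update rule: p ← p + [m·(1−p) − e·p]·Δt with Δt = 1.
step 1: Δp = -0.07162, p = 0.15038
step 2: Δp = -0.02077, p = 0.12961
step 3: Δp = -0.00602, p = 0.12359
step 4: Δp = -0.00175, p = 0.12184

0.1218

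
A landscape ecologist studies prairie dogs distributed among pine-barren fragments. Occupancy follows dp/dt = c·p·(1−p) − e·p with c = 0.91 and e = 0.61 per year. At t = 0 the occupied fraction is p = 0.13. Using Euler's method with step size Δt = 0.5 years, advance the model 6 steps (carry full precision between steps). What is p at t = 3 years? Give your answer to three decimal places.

0.203

Update rule: p ← p + [c·p·(1−p) − e·p]·Δt with Δt = 0.5.
step 1: Δp = +0.01181, p = 0.14181
step 2: Δp = +0.01212, p = 0.15393
step 3: Δp = +0.01231, p = 0.16624
step 4: Δp = +0.01236, p = 0.17860
step 5: Δp = +0.01228, p = 0.19088
step 6: Δp = +0.01205, p = 0.20293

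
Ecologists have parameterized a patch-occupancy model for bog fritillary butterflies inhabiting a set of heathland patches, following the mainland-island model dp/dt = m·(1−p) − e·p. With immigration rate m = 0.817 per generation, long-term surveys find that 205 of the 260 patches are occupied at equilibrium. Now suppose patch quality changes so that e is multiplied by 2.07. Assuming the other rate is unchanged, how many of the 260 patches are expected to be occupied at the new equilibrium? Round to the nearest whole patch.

Observed p* = 205/260 = 0.78846.
Balance m(1−p*) = e·p* gives e = m(1−p*)/p* = 0.817×0.21154/0.78846 = 0.21920.
New p* = m/(m+e) = 0.81700/(0.81700+0.45374) = 0.64293.
Expected occupied = 260 × 0.64293 = 167.16 ≈ 167.

167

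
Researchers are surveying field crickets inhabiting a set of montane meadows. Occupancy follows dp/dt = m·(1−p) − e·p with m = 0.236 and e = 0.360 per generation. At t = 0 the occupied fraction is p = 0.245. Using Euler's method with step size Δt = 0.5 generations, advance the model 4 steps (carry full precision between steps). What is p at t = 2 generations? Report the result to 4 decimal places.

0.3593

Update rule: p ← p + [m·(1−p) − e·p]·Δt with Δt = 0.5.
p: 0.24500 → 0.28999  (Δp = +0.04499)
p: 0.28999 → 0.32157  (Δp = +0.03158)
p: 0.32157 → 0.34374  (Δp = +0.02217)
p: 0.34374 → 0.35931  (Δp = +0.01556)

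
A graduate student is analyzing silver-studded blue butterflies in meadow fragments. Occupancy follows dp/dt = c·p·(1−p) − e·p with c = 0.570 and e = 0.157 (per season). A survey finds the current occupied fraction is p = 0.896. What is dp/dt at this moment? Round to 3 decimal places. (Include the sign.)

Colonization term: c·p·(1−p) = 0.570×0.896×0.1040 = 0.05311.
Extinction term: e·p = 0.14067.
dp/dt = 0.05311 − 0.14067 = -0.08756.

-0.088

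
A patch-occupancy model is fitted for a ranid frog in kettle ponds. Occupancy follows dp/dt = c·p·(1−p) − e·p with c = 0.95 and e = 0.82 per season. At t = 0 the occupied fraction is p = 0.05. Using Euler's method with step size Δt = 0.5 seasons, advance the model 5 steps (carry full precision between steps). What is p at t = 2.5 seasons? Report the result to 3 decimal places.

0.061

Update rule: p ← p + [c·p·(1−p) − e·p]·Δt with Δt = 0.5.
step 1: Δp = +0.00206, p = 0.05206
step 2: Δp = +0.00210, p = 0.05416
step 3: Δp = +0.00213, p = 0.05629
step 4: Δp = +0.00215, p = 0.05844
step 5: Δp = +0.00218, p = 0.06062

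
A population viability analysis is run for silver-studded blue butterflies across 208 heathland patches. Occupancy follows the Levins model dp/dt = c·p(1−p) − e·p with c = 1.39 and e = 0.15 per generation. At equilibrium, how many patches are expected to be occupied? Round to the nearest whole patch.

p* = 1 − e/c = 1 − 0.15/1.39 = 0.8921.
Expected occupied patches = N × p* = 208 × 0.8921 = 185.55 ≈ 186.

186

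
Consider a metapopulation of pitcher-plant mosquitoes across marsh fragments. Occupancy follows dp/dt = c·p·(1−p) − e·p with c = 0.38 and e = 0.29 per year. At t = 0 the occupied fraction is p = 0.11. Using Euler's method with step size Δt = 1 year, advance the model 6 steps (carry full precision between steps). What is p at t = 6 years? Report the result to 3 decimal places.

0.142

Update rule: p ← p + [c·p·(1−p) − e·p]·Δt with Δt = 1.
t = 1: p = 0.11000 + (+0.00530) = 0.11530
t = 2: p = 0.11530 + (+0.00533) = 0.12063
t = 3: p = 0.12063 + (+0.00533) = 0.12595
t = 4: p = 0.12595 + (+0.00531) = 0.13126
t = 5: p = 0.13126 + (+0.00527) = 0.13653
t = 6: p = 0.13653 + (+0.00520) = 0.14173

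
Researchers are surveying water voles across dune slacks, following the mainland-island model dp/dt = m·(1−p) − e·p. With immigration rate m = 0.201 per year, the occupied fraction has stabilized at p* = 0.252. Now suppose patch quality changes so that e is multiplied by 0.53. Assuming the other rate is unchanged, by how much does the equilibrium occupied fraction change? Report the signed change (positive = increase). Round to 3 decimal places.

Balance m(1−p*) = e·p* gives e = m(1−p*)/p* = 0.201×0.74800/0.25200 = 0.59662.
New p* = m/(m+e) = 0.20100/(0.20100+0.31621) = 0.38862.
Δp* = 0.38862 − 0.25200 = +0.13662.

0.137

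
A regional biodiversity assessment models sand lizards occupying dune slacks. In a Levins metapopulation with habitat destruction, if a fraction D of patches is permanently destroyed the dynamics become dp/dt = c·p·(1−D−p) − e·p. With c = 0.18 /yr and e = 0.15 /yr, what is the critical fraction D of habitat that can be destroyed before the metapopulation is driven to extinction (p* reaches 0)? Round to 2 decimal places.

The nontrivial equilibrium is p* = (1−D) − e/c; extinction occurs when this hits zero.
So D_crit = 1 − e/c = 1 − 0.15/0.18 = 1 − 0.8333 = 0.1667.
Note this equals the original equilibrium occupancy — the Levins extinction-debt result.

0.17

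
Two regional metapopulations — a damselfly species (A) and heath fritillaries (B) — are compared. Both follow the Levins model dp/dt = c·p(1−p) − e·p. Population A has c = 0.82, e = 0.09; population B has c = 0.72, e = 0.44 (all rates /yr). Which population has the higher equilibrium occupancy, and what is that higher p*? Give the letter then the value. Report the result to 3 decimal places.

A: p*_A = 1 − 0.09/0.82 = 0.8902.
B: p*_B = 1 − 0.44/0.72 = 0.3889.
A is higher at 0.8902.

A, 0.890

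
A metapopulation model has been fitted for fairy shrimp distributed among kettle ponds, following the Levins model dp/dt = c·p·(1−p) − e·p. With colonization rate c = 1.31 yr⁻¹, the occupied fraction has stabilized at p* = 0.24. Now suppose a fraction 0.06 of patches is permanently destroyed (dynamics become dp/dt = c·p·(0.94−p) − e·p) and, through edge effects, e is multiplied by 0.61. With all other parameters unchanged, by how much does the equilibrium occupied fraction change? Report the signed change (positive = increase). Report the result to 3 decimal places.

0.236

Balance c(1−p*) = e gives e = 1.31×(1 − 0.24000) = 0.99560.
New p* = 0.94 − e/c = 0.94 − 0.60732/1.31000 = 0.47640.
Δp* = 0.47640 − 0.24000 = +0.23640.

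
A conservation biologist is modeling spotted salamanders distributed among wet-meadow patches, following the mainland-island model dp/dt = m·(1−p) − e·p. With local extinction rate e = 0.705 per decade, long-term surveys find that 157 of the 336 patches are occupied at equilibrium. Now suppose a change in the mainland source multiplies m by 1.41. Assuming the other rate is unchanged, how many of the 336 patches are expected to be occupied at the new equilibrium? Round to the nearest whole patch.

Observed p* = 157/336 = 0.46726.
Balance m(1−p*) = e·p* gives m = e·p*/(1−p*) = 0.705×0.46726/0.53274 = 0.61835.
New p* = m/(m+e) = 0.87187/(0.87187+0.70500) = 0.55291.
Expected occupied = 336 × 0.55291 = 185.78 ≈ 186.

186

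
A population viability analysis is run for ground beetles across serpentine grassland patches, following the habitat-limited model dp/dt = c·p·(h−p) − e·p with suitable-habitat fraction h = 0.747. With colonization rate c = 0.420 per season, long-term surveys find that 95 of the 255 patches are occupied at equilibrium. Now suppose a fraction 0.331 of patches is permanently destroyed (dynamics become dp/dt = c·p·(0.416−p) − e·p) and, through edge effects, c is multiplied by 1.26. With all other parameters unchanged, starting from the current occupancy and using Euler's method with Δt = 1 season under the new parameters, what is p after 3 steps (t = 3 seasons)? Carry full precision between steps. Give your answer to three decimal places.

0.262

Observed p* = 95/255 = 0.37255.
Balance c(h−p*) = e gives e = 0.420×(0.747 − 0.37255) = 0.15727.
Starting from p₀ = 0.37255; update p ← p + (dp/dt)·Δt with the new parameters.
step 1: Δp = -0.05002, p = 0.32252
step 2: Δp = -0.03477, p = 0.28776
step 3: Δp = -0.02573, p = 0.26203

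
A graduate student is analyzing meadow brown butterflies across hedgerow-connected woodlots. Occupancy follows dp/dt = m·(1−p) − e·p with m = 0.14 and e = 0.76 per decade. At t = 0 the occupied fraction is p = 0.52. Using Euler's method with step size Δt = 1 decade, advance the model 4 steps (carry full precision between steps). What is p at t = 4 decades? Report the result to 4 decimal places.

0.1556

Update rule: p ← p + [m·(1−p) − e·p]·Δt with Δt = 1.
  1  |  dp/dt·Δt = -0.328000  |  p_1 = 0.192000
  2  |  dp/dt·Δt = -0.032800  |  p_2 = 0.159200
  3  |  dp/dt·Δt = -0.003280  |  p_3 = 0.155920
  4  |  dp/dt·Δt = -0.000328  |  p_4 = 0.155592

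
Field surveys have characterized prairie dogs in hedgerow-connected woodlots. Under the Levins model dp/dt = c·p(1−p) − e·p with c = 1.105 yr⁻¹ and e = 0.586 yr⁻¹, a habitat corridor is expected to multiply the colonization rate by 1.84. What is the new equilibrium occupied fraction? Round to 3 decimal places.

Before: p* = 1 − 0.586/1.105 = 0.4697.
After the change, c = 2.0332, e = 0.586, so p* = 1 − 0.586/2.0332 = 0.7118.

0.712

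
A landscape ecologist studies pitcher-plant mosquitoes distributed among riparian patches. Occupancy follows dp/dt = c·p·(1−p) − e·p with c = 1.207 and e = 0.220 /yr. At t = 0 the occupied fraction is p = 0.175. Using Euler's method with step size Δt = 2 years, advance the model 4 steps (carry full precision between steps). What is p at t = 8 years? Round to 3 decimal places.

Update rule: p ← p + [c·p·(1−p) − e·p]·Δt with Δt = 2.
step 1: Δp = +0.27152, p = 0.44652
step 2: Δp = +0.40013, p = 0.84665
step 3: Δp = -0.05910, p = 0.78755
step 4: Δp = +0.05739, p = 0.84493

0.845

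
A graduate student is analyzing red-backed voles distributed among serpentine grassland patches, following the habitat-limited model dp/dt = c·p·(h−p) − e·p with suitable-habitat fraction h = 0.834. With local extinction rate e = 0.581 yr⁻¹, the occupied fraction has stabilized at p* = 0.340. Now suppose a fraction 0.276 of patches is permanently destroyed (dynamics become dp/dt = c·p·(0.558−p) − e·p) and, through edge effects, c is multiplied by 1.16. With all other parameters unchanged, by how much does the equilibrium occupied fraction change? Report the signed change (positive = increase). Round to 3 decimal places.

Balance c(h−p*) = e gives c = e/(0.834 − 0.34000) = 0.581/0.49400 = 1.17611.
New p* = 0.558 − e/c = 0.558 − 0.58100/1.36429 = 0.13214.
Δp* = 0.13214 − 0.34000 = -0.20786.

-0.208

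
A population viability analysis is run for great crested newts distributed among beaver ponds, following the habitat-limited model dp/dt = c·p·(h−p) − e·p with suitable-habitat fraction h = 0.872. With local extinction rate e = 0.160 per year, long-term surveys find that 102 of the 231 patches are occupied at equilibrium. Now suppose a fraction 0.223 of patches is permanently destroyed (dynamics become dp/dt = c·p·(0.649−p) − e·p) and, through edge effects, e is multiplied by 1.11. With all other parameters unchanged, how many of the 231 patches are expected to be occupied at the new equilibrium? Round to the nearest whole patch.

40

Observed p* = 102/231 = 0.44156.
Balance c(h−p*) = e gives c = e/(0.872 − 0.44156) = 0.160/0.43044 = 0.37171.
New p* = 0.649 − e/c = 0.649 − 0.17760/0.37171 = 0.17121.
Expected occupied = 231 × 0.17121 = 39.55 ≈ 40.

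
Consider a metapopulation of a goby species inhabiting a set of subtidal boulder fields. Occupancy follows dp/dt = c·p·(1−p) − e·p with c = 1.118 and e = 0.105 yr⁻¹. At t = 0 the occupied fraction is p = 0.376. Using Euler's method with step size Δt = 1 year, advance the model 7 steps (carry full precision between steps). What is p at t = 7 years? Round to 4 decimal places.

Update rule: p ← p + [c·p·(1−p) − e·p]·Δt with Δt = 1.
  1  |  dp/dt·Δt = +0.222830  |  p_1 = 0.598830
  2  |  dp/dt·Δt = +0.205703  |  p_2 = 0.804533
  3  |  dp/dt·Δt = +0.091341  |  p_3 = 0.895873
  4  |  dp/dt·Δt = +0.010225  |  p_4 = 0.906098
  5  |  dp/dt·Δt = -0.000016  |  p_5 = 0.906082
  6  |  dp/dt·Δt = +0.000000  |  p_6 = 0.906082
  7  |  dp/dt·Δt = -0.000000  |  p_7 = 0.906082

0.9061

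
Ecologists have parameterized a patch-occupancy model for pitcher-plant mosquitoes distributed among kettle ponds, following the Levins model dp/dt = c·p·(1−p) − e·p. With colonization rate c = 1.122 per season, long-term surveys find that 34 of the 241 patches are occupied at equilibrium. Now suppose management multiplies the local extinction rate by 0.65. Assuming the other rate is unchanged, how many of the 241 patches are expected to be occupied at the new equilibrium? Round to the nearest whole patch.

106

Observed p* = 34/241 = 0.14108.
Balance c(1−p*) = e gives e = 1.122×(1 − 0.14108) = 0.96371.
New p* = 1 − e/c = 1 − 0.62641/1.12200 = 0.44170.
Expected occupied = 241 × 0.44170 = 106.45 ≈ 106.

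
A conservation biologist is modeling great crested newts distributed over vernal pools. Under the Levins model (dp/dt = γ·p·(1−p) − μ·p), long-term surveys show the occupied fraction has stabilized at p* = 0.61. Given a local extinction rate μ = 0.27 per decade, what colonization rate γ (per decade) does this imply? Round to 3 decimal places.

At equilibrium γ(1−p*) = μ, so γ = μ/(1−p*).
γ = 0.27/(1 − 0.61) = 0.27/0.3900 = 0.6923.

0.692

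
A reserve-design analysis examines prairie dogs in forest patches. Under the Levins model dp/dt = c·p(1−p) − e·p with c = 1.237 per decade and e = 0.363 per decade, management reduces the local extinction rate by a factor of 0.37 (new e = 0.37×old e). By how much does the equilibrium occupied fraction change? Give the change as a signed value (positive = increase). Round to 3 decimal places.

Before: p* = 1 − 0.363/1.237 = 0.7065.
After the change, c = 1.237, e = 0.13431, so p* = 1 − 0.13431/1.237 = 0.8914.
Δp* = 0.8914 − 0.7065 = +0.1849.

0.185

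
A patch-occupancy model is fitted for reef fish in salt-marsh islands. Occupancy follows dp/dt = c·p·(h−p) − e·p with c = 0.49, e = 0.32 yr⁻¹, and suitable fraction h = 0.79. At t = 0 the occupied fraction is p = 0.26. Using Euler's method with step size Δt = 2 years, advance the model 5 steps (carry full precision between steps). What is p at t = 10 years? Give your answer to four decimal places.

0.1746

Update rule: p ← p + [c·p·(h−p) − e·p]·Δt with Δt = 2.
step 1: Δp = -0.03136, p = 0.22864
step 2: Δp = -0.02055, p = 0.20810
step 3: Δp = -0.01451, p = 0.19358
step 4: Δp = -0.01075, p = 0.18284
step 5: Δp = -0.00822, p = 0.17461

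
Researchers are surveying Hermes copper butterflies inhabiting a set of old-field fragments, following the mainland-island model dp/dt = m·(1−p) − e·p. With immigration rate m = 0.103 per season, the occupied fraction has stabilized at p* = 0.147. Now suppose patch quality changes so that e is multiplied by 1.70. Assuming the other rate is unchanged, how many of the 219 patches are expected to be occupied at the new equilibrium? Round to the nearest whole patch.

20

Balance m(1−p*) = e·p* gives e = m(1−p*)/p* = 0.103×0.85300/0.14700 = 0.59768.
New p* = m/(m+e) = 0.10300/(0.10300+1.01606) = 0.09204.
Expected occupied = 219 × 0.09204 = 20.16 ≈ 20.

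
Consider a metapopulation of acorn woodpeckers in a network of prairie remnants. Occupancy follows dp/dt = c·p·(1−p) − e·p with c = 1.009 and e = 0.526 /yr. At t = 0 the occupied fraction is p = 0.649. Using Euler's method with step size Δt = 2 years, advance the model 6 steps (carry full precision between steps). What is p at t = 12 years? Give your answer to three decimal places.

Update rule: p ← p + [c·p·(1−p) − e·p]·Δt with Δt = 2.
step 1: Δp = -0.22305, p = 0.42595
step 2: Δp = +0.04533, p = 0.47129
step 3: Δp = +0.00704, p = 0.47833
step 4: Δp = +0.00035, p = 0.47868
step 5: Δp = +0.00001, p = 0.47869
step 6: Δp = +0.00000, p = 0.47869

0.479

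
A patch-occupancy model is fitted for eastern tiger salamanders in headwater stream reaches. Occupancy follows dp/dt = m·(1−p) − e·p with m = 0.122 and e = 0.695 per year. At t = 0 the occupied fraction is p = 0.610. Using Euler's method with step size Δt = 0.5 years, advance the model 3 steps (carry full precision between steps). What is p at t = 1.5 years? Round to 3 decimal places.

0.245

Update rule: p ← p + [m·(1−p) − e·p]·Δt with Δt = 0.5.
  1  |  dp/dt·Δt = -0.188185  |  p_1 = 0.421815
  2  |  dp/dt·Δt = -0.111311  |  p_2 = 0.310504
  3  |  dp/dt·Δt = -0.065841  |  p_3 = 0.244663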